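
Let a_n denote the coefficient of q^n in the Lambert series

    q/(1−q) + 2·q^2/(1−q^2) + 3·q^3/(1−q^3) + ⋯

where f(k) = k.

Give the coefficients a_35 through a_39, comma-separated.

48, 91, 38, 60, 56

n=35: 1·35 5·7 7·5 35·1  f→[1+5+7+35]=48
q^36  k|36↦f(k): 1:1 2:2 3:3 4:4 6:6 9:9 12:12 18:18 36:36  a_36=91
[q^37] f(1)=1,f(37)=37 ⇒ 38
n=38: 38·1 19·2 2·19 1·38  f→[38+19+2+1]=60
n=39: 39·1 13·3 3·13 1·39  f→[39+13+3+1]=56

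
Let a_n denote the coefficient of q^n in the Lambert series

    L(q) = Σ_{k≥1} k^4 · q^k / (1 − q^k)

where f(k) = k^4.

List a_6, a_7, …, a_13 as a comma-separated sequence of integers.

1394, 2402, 4369, 6643, 10642, 14642, 22386, 28562

d|6:{6,3,2,1}  Σf=1296+81+16+1=1394
q^7  k|7↦f(k): 1:1 7:2401  a_7=2402
d|8:{8,4,2,1}  Σf=4096+256+16+1=4369
d|9:{9,3,1}  Σf=6561+81+1=6643
[q^10] f(10)=10000,f(5)=625,f(2)=16,f(1)=1 ⇒ 10642
d|11:{11,1}  Σf=14641+1=14642
d|12:{1,2,3,4,6,12}  Σf=1+16+81+256+1296+20736=22386
d|13:{1,13}  Σf=1+28561=28562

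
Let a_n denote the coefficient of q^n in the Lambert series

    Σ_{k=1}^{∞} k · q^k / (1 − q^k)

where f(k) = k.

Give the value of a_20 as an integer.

n=20: 20·1 10·2 5·4 4·5 2·10 1·20  f→[20+10+5+4+2+1]=42

a_20 = 42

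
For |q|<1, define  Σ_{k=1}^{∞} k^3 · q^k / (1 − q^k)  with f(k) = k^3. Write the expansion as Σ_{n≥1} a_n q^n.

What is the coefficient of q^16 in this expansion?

q^16  k|16↦f(k): 16:4096 8:512 4:64 2:8 1:1  a_16=4681

a_16 = 4681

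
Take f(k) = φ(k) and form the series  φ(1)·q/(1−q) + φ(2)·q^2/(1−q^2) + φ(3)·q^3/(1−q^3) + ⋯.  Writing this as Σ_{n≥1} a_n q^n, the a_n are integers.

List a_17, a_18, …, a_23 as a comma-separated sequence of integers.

d|17:{1,17}  Σφ=1+16=17
n=18: 18·1 9·2 6·3 3·6 2·9 1·18  φ→[6+6+2+2+1+1]=18
n=19: 19·1 1·19  φ→[18+1]=19
[q^20] φ(1)=1,φ(2)=1,φ(4)=2,φ(5)=4,φ(10)=4,φ(20)=8 ⇒ 20
d|21:{21,7,3,1}  Σφ=12+6+2+1=21
n=22: 1·22 2·11 11·2 22·1  φ→[1+1+10+10]=22
q^23  k|23↦φ(k): 23:22 1:1  a_23=23

17, 18, 19, 20, 21, 22, 23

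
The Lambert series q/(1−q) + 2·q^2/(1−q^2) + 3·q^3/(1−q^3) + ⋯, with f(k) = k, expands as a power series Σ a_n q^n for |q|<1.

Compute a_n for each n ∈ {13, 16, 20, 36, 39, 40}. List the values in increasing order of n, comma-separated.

n=13: 1·13 13·1  f→[1+13]=14
q^16  k|16↦f(k): 16:16 8:8 4:4 2:2 1:1  a_16=31
d|20:{20,10,5,4,2,1}  Σf=20+10+5+4+2+1=42
q^36  k|36↦f(k): 36:36 18:18 12:12 9:9 6:6 4:4 3:3 2:2 1:1  a_36=91
[q^39] f(39)=39,f(13)=13,f(3)=3,f(1)=1 ⇒ 56
q^40  k|40↦f(k): 1:1 2:2 4:4 5:5 8:8 10:10 20:20 40:40  a_40=90

14, 31, 42, 91, 56, 90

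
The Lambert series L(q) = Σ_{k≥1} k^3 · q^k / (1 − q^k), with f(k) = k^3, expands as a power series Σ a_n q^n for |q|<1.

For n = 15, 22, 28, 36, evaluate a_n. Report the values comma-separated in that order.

3528, 11988, 25112, 55261

[q^15] f(15)=3375,f(5)=125,f(3)=27,f(1)=1 ⇒ 3528
d|22:{22,11,2,1}  Σf=10648+1331+8+1=11988
q^28  k|28↦f(k): 1:1 2:8 4:64 7:343 14:2744 28:21952  a_28=25112
[q^36] f(36)=46656,f(18)=5832,f(12)=1728,f(9)=729,f(6)=216,f(4)=64,f(3)=27,f(2)=8,f(1)=1 ⇒ 55261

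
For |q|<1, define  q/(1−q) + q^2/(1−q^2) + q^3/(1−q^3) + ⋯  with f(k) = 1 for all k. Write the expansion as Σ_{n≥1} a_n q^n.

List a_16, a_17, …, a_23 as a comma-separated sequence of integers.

5, 2, 6, 2, 6, 4, 4, 2

d|16:{1,2,4,8,16}  Σf=1+1+1+1+1=5
d|17:{1,17}  Σf=1+1=2
[q^18] f(18)=1,f(9)=1,f(6)=1,f(3)=1,f(2)=1,f(1)=1 ⇒ 6
q^19  k|19↦f(k): 1:1 19:1  a_19=2
q^20  k|20↦f(k): 20:1 10:1 5:1 4:1 2:1 1:1  a_20=6
q^21  k|21↦f(k): 1:1 3:1 7:1 21:1  a_21=4
[q^22] f(1)=1,f(2)=1,f(11)=1,f(22)=1 ⇒ 4
d|23:{23,1}  Σf=1+1=2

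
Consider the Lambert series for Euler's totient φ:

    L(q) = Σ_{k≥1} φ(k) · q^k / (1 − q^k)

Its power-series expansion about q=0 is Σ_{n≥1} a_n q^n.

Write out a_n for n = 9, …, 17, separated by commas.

[q^9] φ(1)=1,φ(3)=2,φ(9)=6 ⇒ 9
[q^10] φ(10)=4,φ(5)=4,φ(2)=1,φ(1)=1 ⇒ 10
q^11  k|11↦φ(k): 1:1 11:10  a_11=11
[q^12] φ(12)=4,φ(6)=2,φ(4)=2,φ(3)=2,φ(2)=1,φ(1)=1 ⇒ 12
n=13: 13·1 1·13  φ→[12+1]=13
n=14: 1·14 2·7 7·2 14·1  φ→[1+1+6+6]=14
q^15  k|15↦φ(k): 15:8 5:4 3:2 1:1  a_15=15
n=16: 1·16 2·8 4·4 8·2 16·1  φ→[1+1+2+4+8]=16
[q^17] φ(1)=1,φ(17)=16 ⇒ 17

9, 10, 11, 12, 13, 14, 15, 16, 17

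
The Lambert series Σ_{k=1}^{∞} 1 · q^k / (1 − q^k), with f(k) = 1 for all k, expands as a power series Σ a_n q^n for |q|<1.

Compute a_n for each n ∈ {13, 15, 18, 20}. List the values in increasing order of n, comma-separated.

n=13: 13·1 1·13  f→[1+1]=2
d|15:{1,3,5,15}  Σf=1+1+1+1=4
q^18  k|18↦f(k): 18:1 9:1 6:1 3:1 2:1 1:1  a_18=6
n=20: 1·20 2·10 4·5 5·4 10·2 20·1  f→[1+1+1+1+1+1]=6

2, 4, 6, 6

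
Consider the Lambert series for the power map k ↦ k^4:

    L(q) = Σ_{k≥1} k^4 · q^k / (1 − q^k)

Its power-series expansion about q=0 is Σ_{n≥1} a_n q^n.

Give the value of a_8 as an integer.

a_8 = 4369

n=8: 8·1 4·2 2·4 1·8  f→[4096+256+16+1]=4369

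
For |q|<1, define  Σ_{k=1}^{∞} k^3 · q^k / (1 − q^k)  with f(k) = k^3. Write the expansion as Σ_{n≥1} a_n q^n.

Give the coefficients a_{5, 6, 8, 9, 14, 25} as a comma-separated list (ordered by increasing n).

n=5: 1·5 5·1  f→[1+125]=126
q^6  k|6↦f(k): 6:216 3:27 2:8 1:1  a_6=252
q^8  k|8↦f(k): 8:512 4:64 2:8 1:1  a_8=585
q^9  k|9↦f(k): 1:1 3:27 9:729  a_9=757
q^14  k|14↦f(k): 1:1 2:8 7:343 14:2744  a_14=3096
q^25  k|25↦f(k): 1:1 5:125 25:15625  a_25=15751

126, 252, 585, 757, 3096, 15751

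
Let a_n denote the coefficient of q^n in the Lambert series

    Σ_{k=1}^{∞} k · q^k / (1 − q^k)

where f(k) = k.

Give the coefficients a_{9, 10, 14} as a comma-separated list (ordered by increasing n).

13, 18, 24

n=9: 9·1 3·3 1·9  f→[9+3+1]=13
n=10: 1·10 2·5 5·2 10·1  f→[1+2+5+10]=18
q^14  k|14↦f(k): 1:1 2:2 7:7 14:14  a_14=24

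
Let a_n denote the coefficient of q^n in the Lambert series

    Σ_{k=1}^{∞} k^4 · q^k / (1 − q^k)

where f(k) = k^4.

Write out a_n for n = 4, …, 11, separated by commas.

d|4:{1,2,4}  Σf=1+16+256=273
n=5: 1·5 5·1  f→[1+625]=626
n=6: 6·1 3·2 2·3 1·6  f→[1296+81+16+1]=1394
n=7: 7·1 1·7  f→[2401+1]=2402
[q^8] f(8)=4096,f(4)=256,f(2)=16,f(1)=1 ⇒ 4369
n=9: 9·1 3·3 1·9  f→[6561+81+1]=6643
n=10: 1·10 2·5 5·2 10·1  f→[1+16+625+10000]=10642
n=11: 1·11 11·1  f→[1+14641]=14642

273, 626, 1394, 2402, 4369, 6643, 10642, 14642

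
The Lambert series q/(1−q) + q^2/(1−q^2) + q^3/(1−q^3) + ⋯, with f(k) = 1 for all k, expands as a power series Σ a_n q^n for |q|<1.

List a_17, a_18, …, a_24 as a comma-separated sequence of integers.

2, 6, 2, 6, 4, 4, 2, 8

d|17:{17,1}  Σf=1+1=2
d|18:{18,9,6,3,2,1}  Σf=1+1+1+1+1+1=6
[q^19] f(1)=1,f(19)=1 ⇒ 2
q^20  k|20↦f(k): 1:1 2:1 4:1 5:1 10:1 20:1  a_20=6
q^21  k|21↦f(k): 21:1 7:1 3:1 1:1  a_21=4
d|22:{22,11,2,1}  Σf=1+1+1+1=4
q^23  k|23↦f(k): 23:1 1:1  a_23=2
n=24: 24·1 12·2 8·3 6·4 4·6 3·8 2·12 1·24  f→[1+1+1+1+1+1+1+1]=8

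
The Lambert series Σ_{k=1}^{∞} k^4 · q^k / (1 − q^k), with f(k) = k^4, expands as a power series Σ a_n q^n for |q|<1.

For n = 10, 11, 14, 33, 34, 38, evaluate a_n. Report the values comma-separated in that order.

n=10: 10·1 5·2 2·5 1·10  f→[10000+625+16+1]=10642
q^11  k|11↦f(k): 1:1 11:14641  a_11=14642
n=14: 1·14 2·7 7·2 14·1  f→[1+16+2401+38416]=40834
q^33  k|33↦f(k): 1:1 3:81 11:14641 33:1185921  a_33=1200644
d|34:{1,2,17,34}  Σf=1+16+83521+1336336=1419874
q^38  k|38↦f(k): 38:2085136 19:130321 2:16 1:1  a_38=2215474

10642, 14642, 40834, 1200644, 1419874, 2215474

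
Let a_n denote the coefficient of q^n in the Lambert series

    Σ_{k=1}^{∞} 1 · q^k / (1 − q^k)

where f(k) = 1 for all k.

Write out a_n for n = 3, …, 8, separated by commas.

2, 3, 2, 4, 2, 4

n=3: 3·1 1·3  f→[1+1]=2
n=4: 4·1 2·2 1·4  f→[1+1+1]=3
[q^5] f(5)=1,f(1)=1 ⇒ 2
d|6:{1,2,3,6}  Σf=1+1+1+1=4
d|7:{1,7}  Σf=1+1=2
d|8:{8,4,2,1}  Σf=1+1+1+1=4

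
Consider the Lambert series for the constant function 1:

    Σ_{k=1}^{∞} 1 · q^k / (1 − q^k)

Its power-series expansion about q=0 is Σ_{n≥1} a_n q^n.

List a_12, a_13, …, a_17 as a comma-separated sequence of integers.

6, 2, 4, 4, 5, 2

[q^12] f(12)=1,f(6)=1,f(4)=1,f(3)=1,f(2)=1,f(1)=1 ⇒ 6
n=13: 13·1 1·13  f→[1+1]=2
q^14  k|14↦f(k): 1:1 2:1 7:1 14:1  a_14=4
q^15  k|15↦f(k): 1:1 3:1 5:1 15:1  a_15=4
n=16: 1·16 2·8 4·4 8·2 16·1  f→[1+1+1+1+1]=5
[q^17] f(17)=1,f(1)=1 ⇒ 2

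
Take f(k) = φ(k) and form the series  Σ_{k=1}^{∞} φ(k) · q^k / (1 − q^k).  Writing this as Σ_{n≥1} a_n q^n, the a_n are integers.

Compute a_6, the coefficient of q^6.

[q^6] φ(1)=1,φ(2)=1,φ(3)=2,φ(6)=2 ⇒ 6

a_6 = 6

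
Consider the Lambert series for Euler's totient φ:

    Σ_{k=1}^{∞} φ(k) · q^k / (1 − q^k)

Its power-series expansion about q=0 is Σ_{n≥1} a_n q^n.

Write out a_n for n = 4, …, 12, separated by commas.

[q^4] φ(1)=1,φ(2)=1,φ(4)=2 ⇒ 4
d|5:{5,1}  Σφ=4+1=5
q^6  k|6↦φ(k): 6:2 3:2 2:1 1:1  a_6=6
n=7: 7·1 1·7  φ→[6+1]=7
d|8:{8,4,2,1}  Σφ=4+2+1+1=8
[q^9] φ(1)=1,φ(3)=2,φ(9)=6 ⇒ 9
[q^10] φ(1)=1,φ(2)=1,φ(5)=4,φ(10)=4 ⇒ 10
q^11  k|11↦φ(k): 1:1 11:10  a_11=11
n=12: 12·1 6·2 4·3 3·4 2·6 1·12  φ→[4+2+2+2+1+1]=12

4, 5, 6, 7, 8, 9, 10, 11, 12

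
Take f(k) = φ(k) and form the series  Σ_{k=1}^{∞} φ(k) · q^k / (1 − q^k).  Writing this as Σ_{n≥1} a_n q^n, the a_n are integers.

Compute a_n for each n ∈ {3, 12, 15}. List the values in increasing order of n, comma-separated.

[q^3] φ(1)=1,φ(3)=2 ⇒ 3
d|12:{12,6,4,3,2,1}  Σφ=4+2+2+2+1+1=12
[q^15] φ(15)=8,φ(5)=4,φ(3)=2,φ(1)=1 ⇒ 15

3, 12, 15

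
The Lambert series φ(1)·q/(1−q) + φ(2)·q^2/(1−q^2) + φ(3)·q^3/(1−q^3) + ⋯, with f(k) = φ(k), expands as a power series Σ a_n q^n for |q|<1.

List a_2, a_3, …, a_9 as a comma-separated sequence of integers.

d|2:{1,2}  Σφ=1+1=2
[q^3] φ(3)=2,φ(1)=1 ⇒ 3
d|4:{4,2,1}  Σφ=2+1+1=4
n=5: 5·1 1·5  φ→[4+1]=5
d|6:{6,3,2,1}  Σφ=2+2+1+1=6
d|7:{7,1}  Σφ=6+1=7
[q^8] φ(1)=1,φ(2)=1,φ(4)=2,φ(8)=4 ⇒ 8
n=9: 9·1 3·3 1·9  φ→[6+2+1]=9

2, 3, 4, 5, 6, 7, 8, 9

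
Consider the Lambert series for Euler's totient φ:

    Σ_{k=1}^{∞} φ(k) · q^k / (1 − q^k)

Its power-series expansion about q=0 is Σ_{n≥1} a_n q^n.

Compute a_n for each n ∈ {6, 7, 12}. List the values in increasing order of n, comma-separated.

q^6  k|6↦φ(k): 6:2 3:2 2:1 1:1  a_6=6
d|7:{7,1}  Σφ=6+1=7
n=12: 1·12 2·6 3·4 4·3 6·2 12·1  φ→[1+1+2+2+2+4]=12

6, 7, 12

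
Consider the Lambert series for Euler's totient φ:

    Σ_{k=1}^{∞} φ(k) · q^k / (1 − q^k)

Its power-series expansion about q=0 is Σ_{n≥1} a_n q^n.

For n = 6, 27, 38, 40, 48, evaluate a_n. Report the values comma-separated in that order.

[q^6] φ(1)=1,φ(2)=1,φ(3)=2,φ(6)=2 ⇒ 6
n=27: 1·27 3·9 9·3 27·1  φ→[1+2+6+18]=27
n=38: 38·1 19·2 2·19 1·38  φ→[18+18+1+1]=38
d|40:{1,2,4,5,8,10,20,40}  Σφ=1+1+2+4+4+4+8+16=40
n=48: 1·48 2·24 3·16 4·12 6·8 8·6 12·4 16·3 24·2 48·1  φ→[1+1+2+2+2+4+4+8+8+16]=48

6, 27, 38, 40, 48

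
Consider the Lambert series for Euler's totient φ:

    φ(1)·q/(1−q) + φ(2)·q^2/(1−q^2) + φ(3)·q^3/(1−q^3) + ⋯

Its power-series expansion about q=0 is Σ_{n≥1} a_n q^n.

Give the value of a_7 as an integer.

d|7:{1,7}  Σφ=1+6=7

a_7 = 7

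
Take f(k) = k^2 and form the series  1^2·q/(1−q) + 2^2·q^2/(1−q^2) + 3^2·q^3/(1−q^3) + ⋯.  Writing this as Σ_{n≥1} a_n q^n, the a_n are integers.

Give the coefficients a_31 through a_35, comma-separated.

d|31:{31,1}  Σf=961+1=962
q^32  k|32↦f(k): 32:1024 16:256 8:64 4:16 2:4 1:1  a_32=1365
[q^33] f(33)=1089,f(11)=121,f(3)=9,f(1)=1 ⇒ 1220
q^34  k|34↦f(k): 1:1 2:4 17:289 34:1156  a_34=1450
q^35  k|35↦f(k): 35:1225 7:49 5:25 1:1  a_35=1300

962, 1365, 1220, 1450, 1300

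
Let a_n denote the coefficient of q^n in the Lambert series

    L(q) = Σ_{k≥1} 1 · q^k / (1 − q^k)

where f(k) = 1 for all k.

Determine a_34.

q^34  k|34↦f(k): 1:1 2:1 17:1 34:1  a_34=4

a_34 = 4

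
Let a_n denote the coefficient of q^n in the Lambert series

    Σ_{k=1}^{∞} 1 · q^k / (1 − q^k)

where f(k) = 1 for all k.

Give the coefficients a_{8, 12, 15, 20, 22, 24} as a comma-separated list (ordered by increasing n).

n=8: 8·1 4·2 2·4 1·8  f→[1+1+1+1]=4
q^12  k|12↦f(k): 1:1 2:1 3:1 4:1 6:1 12:1  a_12=6
d|15:{15,5,3,1}  Σf=1+1+1+1=4
d|20:{1,2,4,5,10,20}  Σf=1+1+1+1+1+1=6
n=22: 1·22 2·11 11·2 22·1  f→[1+1+1+1]=4
q^24  k|24↦f(k): 1:1 2:1 3:1 4:1 6:1 8:1 12:1 24:1  a_24=8

4, 6, 4, 6, 4, 8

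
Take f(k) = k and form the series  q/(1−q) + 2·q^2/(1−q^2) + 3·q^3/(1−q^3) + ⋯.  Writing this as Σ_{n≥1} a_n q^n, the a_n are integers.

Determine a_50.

n=50: 1·50 2·25 5·10 10·5 25·2 50·1  f→[1+2+5+10+25+50]=93

a_50 = 93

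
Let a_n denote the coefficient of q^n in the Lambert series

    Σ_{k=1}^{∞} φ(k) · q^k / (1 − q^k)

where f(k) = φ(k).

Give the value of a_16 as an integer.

[q^16] φ(16)=8,φ(8)=4,φ(4)=2,φ(2)=1,φ(1)=1 ⇒ 16

a_16 = 16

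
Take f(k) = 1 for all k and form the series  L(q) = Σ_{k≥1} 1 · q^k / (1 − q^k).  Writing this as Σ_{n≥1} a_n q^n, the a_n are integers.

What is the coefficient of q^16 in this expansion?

d|16:{1,2,4,8,16}  Σf=1+1+1+1+1=5

a_16 = 5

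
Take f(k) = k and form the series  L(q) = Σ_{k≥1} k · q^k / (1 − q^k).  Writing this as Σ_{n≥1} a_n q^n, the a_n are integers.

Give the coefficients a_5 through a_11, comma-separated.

6, 12, 8, 15, 13, 18, 12

n=5: 5·1 1·5  f→[5+1]=6
d|6:{1,2,3,6}  Σf=1+2+3+6=12
d|7:{1,7}  Σf=1+7=8
[q^8] f(1)=1,f(2)=2,f(4)=4,f(8)=8 ⇒ 15
d|9:{1,3,9}  Σf=1+3+9=13
d|10:{1,2,5,10}  Σf=1+2+5+10=18
n=11: 11·1 1·11  f→[11+1]=12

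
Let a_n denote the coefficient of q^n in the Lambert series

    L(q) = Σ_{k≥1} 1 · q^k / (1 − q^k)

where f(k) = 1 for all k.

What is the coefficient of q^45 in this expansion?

[q^45] f(1)=1,f(3)=1,f(5)=1,f(9)=1,f(15)=1,f(45)=1 ⇒ 6

a_45 = 6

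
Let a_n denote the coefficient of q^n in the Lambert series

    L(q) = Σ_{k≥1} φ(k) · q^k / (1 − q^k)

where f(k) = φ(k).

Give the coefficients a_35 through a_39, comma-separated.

[q^35] φ(1)=1,φ(5)=4,φ(7)=6,φ(35)=24 ⇒ 35
n=36: 36·1 18·2 12·3 9·4 6·6 4·9 3·12 2·18 1·36  φ→[12+6+4+6+2+2+2+1+1]=36
[q^37] φ(1)=1,φ(37)=36 ⇒ 37
q^38  k|38↦φ(k): 1:1 2:1 19:18 38:18  a_38=38
n=39: 1·39 3·13 13·3 39·1  φ→[1+2+12+24]=39

35, 36, 37, 38, 39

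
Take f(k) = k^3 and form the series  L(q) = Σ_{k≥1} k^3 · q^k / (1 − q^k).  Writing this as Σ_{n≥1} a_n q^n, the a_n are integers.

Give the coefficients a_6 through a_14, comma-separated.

252, 344, 585, 757, 1134, 1332, 2044, 2198, 3096

q^6  k|6↦f(k): 1:1 2:8 3:27 6:216  a_6=252
n=7: 7·1 1·7  f→[343+1]=344
d|8:{1,2,4,8}  Σf=1+8+64+512=585
d|9:{1,3,9}  Σf=1+27+729=757
n=10: 1·10 2·5 5·2 10·1  f→[1+8+125+1000]=1134
[q^11] f(1)=1,f(11)=1331 ⇒ 1332
q^12  k|12↦f(k): 12:1728 6:216 4:64 3:27 2:8 1:1  a_12=2044
d|13:{13,1}  Σf=2197+1=2198
d|14:{14,7,2,1}  Σf=2744+343+8+1=3096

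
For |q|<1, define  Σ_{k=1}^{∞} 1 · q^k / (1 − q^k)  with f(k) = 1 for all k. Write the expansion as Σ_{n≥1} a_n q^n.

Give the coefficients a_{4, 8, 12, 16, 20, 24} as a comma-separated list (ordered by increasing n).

3, 4, 6, 5, 6, 8

[q^4] f(4)=1,f(2)=1,f(1)=1 ⇒ 3
[q^8] f(8)=1,f(4)=1,f(2)=1,f(1)=1 ⇒ 4
q^12  k|12↦f(k): 12:1 6:1 4:1 3:1 2:1 1:1  a_12=6
n=16: 16·1 8·2 4·4 2·8 1·16  f→[1+1+1+1+1]=5
n=20: 1·20 2·10 4·5 5·4 10·2 20·1  f→[1+1+1+1+1+1]=6
[q^24] f(1)=1,f(2)=1,f(3)=1,f(4)=1,f(6)=1,f(8)=1,f(12)=1,f(24)=1 ⇒ 8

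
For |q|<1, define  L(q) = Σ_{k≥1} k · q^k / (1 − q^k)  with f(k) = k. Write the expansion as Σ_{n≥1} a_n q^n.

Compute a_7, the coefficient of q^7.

a_7 = 8

d|7:{1,7}  Σf=1+7=8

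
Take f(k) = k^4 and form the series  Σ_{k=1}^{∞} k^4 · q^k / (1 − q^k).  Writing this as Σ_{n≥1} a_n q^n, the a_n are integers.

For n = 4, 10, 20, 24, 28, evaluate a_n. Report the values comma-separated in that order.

273, 10642, 170898, 358258, 655746

d|4:{1,2,4}  Σf=1+16+256=273
q^10  k|10↦f(k): 10:10000 5:625 2:16 1:1  a_10=10642
[q^20] f(1)=1,f(2)=16,f(4)=256,f(5)=625,f(10)=10000,f(20)=160000 ⇒ 170898
n=24: 1·24 2·12 3·8 4·6 6·4 8·3 12·2 24·1  f→[1+16+81+256+1296+4096+20736+331776]=358258
d|28:{28,14,7,4,2,1}  Σf=614656+38416+2401+256+16+1=655746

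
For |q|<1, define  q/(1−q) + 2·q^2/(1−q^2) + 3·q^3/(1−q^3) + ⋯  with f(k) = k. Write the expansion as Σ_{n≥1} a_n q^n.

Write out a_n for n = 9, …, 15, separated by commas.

d|9:{1,3,9}  Σf=1+3+9=13
q^10  k|10↦f(k): 1:1 2:2 5:5 10:10  a_10=18
[q^11] f(1)=1,f(11)=11 ⇒ 12
d|12:{1,2,3,4,6,12}  Σf=1+2+3+4+6+12=28
q^13  k|13↦f(k): 1:1 13:13  a_13=14
n=14: 1·14 2·7 7·2 14·1  f→[1+2+7+14]=24
[q^15] f(1)=1,f(3)=3,f(5)=5,f(15)=15 ⇒ 24

13, 18, 12, 28, 14, 24, 24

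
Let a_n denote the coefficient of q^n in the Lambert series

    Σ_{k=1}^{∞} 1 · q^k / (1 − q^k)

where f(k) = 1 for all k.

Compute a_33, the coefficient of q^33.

a_33 = 4

n=33: 1·33 3·11 11·3 33·1  f→[1+1+1+1]=4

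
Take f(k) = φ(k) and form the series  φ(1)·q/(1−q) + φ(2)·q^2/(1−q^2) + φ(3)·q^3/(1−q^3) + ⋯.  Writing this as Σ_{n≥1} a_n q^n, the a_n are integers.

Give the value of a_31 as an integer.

[q^31] φ(31)=30,φ(1)=1 ⇒ 31

a_31 = 31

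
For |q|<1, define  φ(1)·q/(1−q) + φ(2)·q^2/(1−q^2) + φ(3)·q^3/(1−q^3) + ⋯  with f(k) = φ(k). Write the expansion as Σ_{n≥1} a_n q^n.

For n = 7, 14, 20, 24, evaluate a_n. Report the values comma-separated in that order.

q^7  k|7↦φ(k): 1:1 7:6  a_7=7
d|14:{14,7,2,1}  Σφ=6+6+1+1=14
n=20: 1·20 2·10 4·5 5·4 10·2 20·1  φ→[1+1+2+4+4+8]=20
q^24  k|24↦φ(k): 24:8 12:4 8:4 6:2 4:2 3:2 2:1 1:1  a_24=24

7, 14, 20, 24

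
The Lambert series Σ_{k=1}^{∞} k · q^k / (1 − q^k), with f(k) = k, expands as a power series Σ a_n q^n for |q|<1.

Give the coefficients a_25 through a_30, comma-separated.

31, 42, 40, 56, 30, 72

[q^25] f(1)=1,f(5)=5,f(25)=25 ⇒ 31
q^26  k|26↦f(k): 26:26 13:13 2:2 1:1  a_26=42
n=27: 1·27 3·9 9·3 27·1  f→[1+3+9+27]=40
d|28:{28,14,7,4,2,1}  Σf=28+14+7+4+2+1=56
[q^29] f(1)=1,f(29)=29 ⇒ 30
n=30: 30·1 15·2 10·3 6·5 5·6 3·10 2·15 1·30  f→[30+15+10+6+5+3+2+1]=72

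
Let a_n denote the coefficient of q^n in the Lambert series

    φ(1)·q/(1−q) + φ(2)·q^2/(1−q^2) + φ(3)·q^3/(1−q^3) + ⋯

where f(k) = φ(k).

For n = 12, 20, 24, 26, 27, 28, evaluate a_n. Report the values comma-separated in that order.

q^12  k|12↦φ(k): 12:4 6:2 4:2 3:2 2:1 1:1  a_12=12
q^20  k|20↦φ(k): 1:1 2:1 4:2 5:4 10:4 20:8  a_20=20
[q^24] φ(24)=8,φ(12)=4,φ(8)=4,φ(6)=2,φ(4)=2,φ(3)=2,φ(2)=1,φ(1)=1 ⇒ 24
[q^26] φ(26)=12,φ(13)=12,φ(2)=1,φ(1)=1 ⇒ 26
q^27  k|27↦φ(k): 27:18 9:6 3:2 1:1  a_27=27
n=28: 28·1 14·2 7·4 4·7 2·14 1·28  φ→[12+6+6+2+1+1]=28

12, 20, 24, 26, 27, 28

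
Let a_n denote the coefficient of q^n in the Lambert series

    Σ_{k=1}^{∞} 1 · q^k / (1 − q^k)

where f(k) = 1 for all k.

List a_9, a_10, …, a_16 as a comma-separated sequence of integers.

n=9: 9·1 3·3 1·9  f→[1+1+1]=3
q^10  k|10↦f(k): 1:1 2:1 5:1 10:1  a_10=4
d|11:{1,11}  Σf=1+1=2
n=12: 1·12 2·6 3·4 4·3 6·2 12·1  f→[1+1+1+1+1+1]=6
[q^13] f(1)=1,f(13)=1 ⇒ 2
n=14: 1·14 2·7 7·2 14·1  f→[1+1+1+1]=4
q^15  k|15↦f(k): 15:1 5:1 3:1 1:1  a_15=4
d|16:{1,2,4,8,16}  Σf=1+1+1+1+1=5

3, 4, 2, 6, 2, 4, 4, 5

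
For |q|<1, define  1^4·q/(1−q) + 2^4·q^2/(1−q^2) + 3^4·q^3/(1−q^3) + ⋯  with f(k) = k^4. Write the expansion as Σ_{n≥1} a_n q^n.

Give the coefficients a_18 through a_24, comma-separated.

d|18:{18,9,6,3,2,1}  Σf=104976+6561+1296+81+16+1=112931
[q^19] f(1)=1,f(19)=130321 ⇒ 130322
n=20: 1·20 2·10 4·5 5·4 10·2 20·1  f→[1+16+256+625+10000+160000]=170898
n=21: 21·1 7·3 3·7 1·21  f→[194481+2401+81+1]=196964
[q^22] f(1)=1,f(2)=16,f(11)=14641,f(22)=234256 ⇒ 248914
q^23  k|23↦f(k): 1:1 23:279841  a_23=279842
[q^24] f(24)=331776,f(12)=20736,f(8)=4096,f(6)=1296,f(4)=256,f(3)=81,f(2)=16,f(1)=1 ⇒ 358258

112931, 130322, 170898, 196964, 248914, 279842, 358258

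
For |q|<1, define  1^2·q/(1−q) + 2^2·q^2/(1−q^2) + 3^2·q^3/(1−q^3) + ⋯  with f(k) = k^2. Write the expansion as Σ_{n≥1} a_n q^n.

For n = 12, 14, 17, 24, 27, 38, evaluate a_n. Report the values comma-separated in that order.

d|12:{12,6,4,3,2,1}  Σf=144+36+16+9+4+1=210
d|14:{1,2,7,14}  Σf=1+4+49+196=250
q^17  k|17↦f(k): 17:289 1:1  a_17=290
[q^24] f(1)=1,f(2)=4,f(3)=9,f(4)=16,f(6)=36,f(8)=64,f(12)=144,f(24)=576 ⇒ 850
q^27  k|27↦f(k): 1:1 3:9 9:81 27:729  a_27=820
[q^38] f(38)=1444,f(19)=361,f(2)=4,f(1)=1 ⇒ 1810

210, 250, 290, 850, 820, 1810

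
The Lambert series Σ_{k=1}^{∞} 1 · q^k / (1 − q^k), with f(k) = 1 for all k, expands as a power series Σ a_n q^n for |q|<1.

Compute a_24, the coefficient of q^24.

d|24:{1,2,3,4,6,8,12,24}  Σf=1+1+1+1+1+1+1+1=8

a_24 = 8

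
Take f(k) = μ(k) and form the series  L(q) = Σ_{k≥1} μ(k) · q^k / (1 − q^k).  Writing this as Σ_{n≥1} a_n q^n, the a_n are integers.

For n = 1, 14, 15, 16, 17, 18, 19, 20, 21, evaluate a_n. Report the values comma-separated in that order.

1, 0, 0, 0, 0, 0, 0, 0, 0

[q^1] μ(1)=1 ⇒ 1
n=14: 1·14 2·7 7·2 14·1  μ→[1+(-1)+(-1)+1]=0
q^15  k|15↦μ(k): 15:1 5:-1 3:-1 1:1  a_15=0
d|16:{16,8,4,2,1}  Σμ=0+0+0+(-1)+1=0
q^17  k|17↦μ(k): 1:1 17:-1  a_17=0
[q^18] μ(18)=0,μ(9)=0,μ(6)=1,μ(3)=-1,μ(2)=-1,μ(1)=1 ⇒ 0
[q^19] μ(1)=1,μ(19)=-1 ⇒ 0
q^20  k|20↦μ(k): 20:0 10:1 5:-1 4:0 2:-1 1:1  a_20=0
n=21: 1·21 3·7 7·3 21·1  μ→[1+(-1)+(-1)+1]=0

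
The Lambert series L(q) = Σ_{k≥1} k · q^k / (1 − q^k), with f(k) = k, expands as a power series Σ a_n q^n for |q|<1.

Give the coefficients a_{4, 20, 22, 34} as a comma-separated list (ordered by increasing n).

[q^4] f(4)=4,f(2)=2,f(1)=1 ⇒ 7
d|20:{1,2,4,5,10,20}  Σf=1+2+4+5+10+20=42
[q^22] f(1)=1,f(2)=2,f(11)=11,f(22)=22 ⇒ 36
d|34:{34,17,2,1}  Σf=34+17+2+1=54

7, 42, 36, 54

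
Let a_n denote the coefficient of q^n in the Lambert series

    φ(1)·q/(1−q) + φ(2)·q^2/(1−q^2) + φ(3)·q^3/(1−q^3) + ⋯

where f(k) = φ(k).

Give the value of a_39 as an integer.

n=39: 39·1 13·3 3·13 1·39  φ→[24+12+2+1]=39

a_39 = 39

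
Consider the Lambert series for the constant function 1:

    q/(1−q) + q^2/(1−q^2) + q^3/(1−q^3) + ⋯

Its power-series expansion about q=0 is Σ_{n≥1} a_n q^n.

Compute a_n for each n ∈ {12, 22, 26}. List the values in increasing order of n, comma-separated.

6, 4, 4

[q^12] f(12)=1,f(6)=1,f(4)=1,f(3)=1,f(2)=1,f(1)=1 ⇒ 6
d|22:{22,11,2,1}  Σf=1+1+1+1=4
d|26:{1,2,13,26}  Σf=1+1+1+1=4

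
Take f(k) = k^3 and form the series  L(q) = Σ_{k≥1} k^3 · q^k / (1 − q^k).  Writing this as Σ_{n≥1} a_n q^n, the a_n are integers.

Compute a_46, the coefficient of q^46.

n=46: 46·1 23·2 2·23 1·46  f→[97336+12167+8+1]=109512

a_46 = 109512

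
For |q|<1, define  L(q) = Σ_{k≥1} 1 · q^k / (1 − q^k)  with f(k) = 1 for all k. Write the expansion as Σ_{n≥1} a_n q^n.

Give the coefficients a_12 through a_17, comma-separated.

q^12  k|12↦f(k): 12:1 6:1 4:1 3:1 2:1 1:1  a_12=6
n=13: 1·13 13·1  f→[1+1]=2
d|14:{1,2,7,14}  Σf=1+1+1+1=4
[q^15] f(15)=1,f(5)=1,f(3)=1,f(1)=1 ⇒ 4
q^16  k|16↦f(k): 16:1 8:1 4:1 2:1 1:1  a_16=5
[q^17] f(17)=1,f(1)=1 ⇒ 2

6, 2, 4, 4, 5, 2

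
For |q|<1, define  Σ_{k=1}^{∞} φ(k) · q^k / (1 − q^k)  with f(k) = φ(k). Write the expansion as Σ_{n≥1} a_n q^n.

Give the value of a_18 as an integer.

[q^18] φ(1)=1,φ(2)=1,φ(3)=2,φ(6)=2,φ(9)=6,φ(18)=6 ⇒ 18

a_18 = 18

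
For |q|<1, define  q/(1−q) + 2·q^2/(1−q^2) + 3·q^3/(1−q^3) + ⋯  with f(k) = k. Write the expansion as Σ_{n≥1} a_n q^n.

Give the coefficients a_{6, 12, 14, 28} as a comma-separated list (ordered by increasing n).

[q^6] f(6)=6,f(3)=3,f(2)=2,f(1)=1 ⇒ 12
n=12: 12·1 6·2 4·3 3·4 2·6 1·12  f→[12+6+4+3+2+1]=28
n=14: 14·1 7·2 2·7 1·14  f→[14+7+2+1]=24
n=28: 1·28 2·14 4·7 7·4 14·2 28·1  f→[1+2+4+7+14+28]=56

12, 28, 24, 56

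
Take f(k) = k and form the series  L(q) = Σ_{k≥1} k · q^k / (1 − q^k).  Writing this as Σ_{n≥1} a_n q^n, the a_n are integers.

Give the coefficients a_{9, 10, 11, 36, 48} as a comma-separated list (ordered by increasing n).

13, 18, 12, 91, 124

d|9:{9,3,1}  Σf=9+3+1=13
d|10:{10,5,2,1}  Σf=10+5+2+1=18
d|11:{11,1}  Σf=11+1=12
d|36:{36,18,12,9,6,4,3,2,1}  Σf=36+18+12+9+6+4+3+2+1=91
[q^48] f(48)=48,f(24)=24,f(16)=16,f(12)=12,f(8)=8,f(6)=6,f(4)=4,f(3)=3,f(2)=2,f(1)=1 ⇒ 124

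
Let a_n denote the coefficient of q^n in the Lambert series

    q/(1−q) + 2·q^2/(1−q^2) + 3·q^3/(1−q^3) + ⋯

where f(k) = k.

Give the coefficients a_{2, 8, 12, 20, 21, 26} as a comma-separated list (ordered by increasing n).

d|2:{2,1}  Σf=2+1=3
[q^8] f(8)=8,f(4)=4,f(2)=2,f(1)=1 ⇒ 15
q^12  k|12↦f(k): 12:12 6:6 4:4 3:3 2:2 1:1  a_12=28
q^20  k|20↦f(k): 20:20 10:10 5:5 4:4 2:2 1:1  a_20=42
n=21: 21·1 7·3 3·7 1·21  f→[21+7+3+1]=32
d|26:{26,13,2,1}  Σf=26+13+2+1=42

3, 15, 28, 42, 32, 42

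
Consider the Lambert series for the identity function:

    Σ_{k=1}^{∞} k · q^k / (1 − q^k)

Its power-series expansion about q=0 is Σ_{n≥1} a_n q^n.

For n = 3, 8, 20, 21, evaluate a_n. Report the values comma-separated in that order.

4, 15, 42, 32

n=3: 1·3 3·1  f→[1+3]=4
[q^8] f(1)=1,f(2)=2,f(4)=4,f(8)=8 ⇒ 15
[q^20] f(20)=20,f(10)=10,f(5)=5,f(4)=4,f(2)=2,f(1)=1 ⇒ 42
q^21  k|21↦f(k): 1:1 3:3 7:7 21:21  a_21=32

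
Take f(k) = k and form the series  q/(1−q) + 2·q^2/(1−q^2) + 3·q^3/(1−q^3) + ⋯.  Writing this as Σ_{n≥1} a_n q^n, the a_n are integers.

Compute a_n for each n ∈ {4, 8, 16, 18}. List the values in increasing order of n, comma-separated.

7, 15, 31, 39

d|4:{1,2,4}  Σf=1+2+4=7
[q^8] f(1)=1,f(2)=2,f(4)=4,f(8)=8 ⇒ 15
[q^16] f(1)=1,f(2)=2,f(4)=4,f(8)=8,f(16)=16 ⇒ 31
q^18  k|18↦f(k): 1:1 2:2 3:3 6:6 9:9 18:18  a_18=39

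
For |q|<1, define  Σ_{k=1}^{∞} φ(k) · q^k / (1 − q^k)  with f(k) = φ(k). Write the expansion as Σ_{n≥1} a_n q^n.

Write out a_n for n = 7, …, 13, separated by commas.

n=7: 1·7 7·1  φ→[1+6]=7
d|8:{8,4,2,1}  Σφ=4+2+1+1=8
q^9  k|9↦φ(k): 9:6 3:2 1:1  a_9=9
q^10  k|10↦φ(k): 10:4 5:4 2:1 1:1  a_10=10
d|11:{11,1}  Σφ=10+1=11
d|12:{12,6,4,3,2,1}  Σφ=4+2+2+2+1+1=12
q^13  k|13↦φ(k): 13:12 1:1  a_13=13

7, 8, 9, 10, 11, 12, 13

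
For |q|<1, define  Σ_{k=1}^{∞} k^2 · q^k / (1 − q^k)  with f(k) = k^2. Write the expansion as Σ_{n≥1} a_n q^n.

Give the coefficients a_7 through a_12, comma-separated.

q^7  k|7↦f(k): 1:1 7:49  a_7=50
d|8:{8,4,2,1}  Σf=64+16+4+1=85
n=9: 9·1 3·3 1·9  f→[81+9+1]=91
[q^10] f(10)=100,f(5)=25,f(2)=4,f(1)=1 ⇒ 130
d|11:{11,1}  Σf=121+1=122
[q^12] f(12)=144,f(6)=36,f(4)=16,f(3)=9,f(2)=4,f(1)=1 ⇒ 210

50, 85, 91, 130, 122, 210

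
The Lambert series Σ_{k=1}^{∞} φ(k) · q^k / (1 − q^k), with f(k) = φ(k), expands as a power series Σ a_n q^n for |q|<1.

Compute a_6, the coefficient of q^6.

n=6: 6·1 3·2 2·3 1·6  φ→[2+2+1+1]=6

a_6 = 6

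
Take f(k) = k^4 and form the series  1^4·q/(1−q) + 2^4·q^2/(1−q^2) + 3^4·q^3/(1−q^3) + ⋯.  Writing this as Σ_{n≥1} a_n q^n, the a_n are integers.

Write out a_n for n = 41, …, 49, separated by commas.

q^41  k|41↦f(k): 1:1 41:2825761  a_41=2825762
n=42: 42·1 21·2 14·3 7·6 6·7 3·14 2·21 1·42  f→[3111696+194481+38416+2401+1296+81+16+1]=3348388
n=43: 1·43 43·1  f→[1+3418801]=3418802
d|44:{1,2,4,11,22,44}  Σf=1+16+256+14641+234256+3748096=3997266
d|45:{1,3,5,9,15,45}  Σf=1+81+625+6561+50625+4100625=4158518
d|46:{1,2,23,46}  Σf=1+16+279841+4477456=4757314
n=47: 1·47 47·1  f→[1+4879681]=4879682
n=48: 48·1 24·2 16·3 12·4 8·6 6·8 4·12 3·16 2·24 1·48  f→[5308416+331776+65536+20736+4096+1296+256+81+16+1]=5732210
n=49: 1·49 7·7 49·1  f→[1+2401+5764801]=5767203

2825762, 3348388, 3418802, 3997266, 4158518, 4757314, 4879682, 5732210, 5767203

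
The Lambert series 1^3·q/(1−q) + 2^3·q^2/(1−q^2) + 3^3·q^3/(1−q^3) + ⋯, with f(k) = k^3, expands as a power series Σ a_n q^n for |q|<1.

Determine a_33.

d|33:{1,3,11,33}  Σf=1+27+1331+35937=37296

a_33 = 37296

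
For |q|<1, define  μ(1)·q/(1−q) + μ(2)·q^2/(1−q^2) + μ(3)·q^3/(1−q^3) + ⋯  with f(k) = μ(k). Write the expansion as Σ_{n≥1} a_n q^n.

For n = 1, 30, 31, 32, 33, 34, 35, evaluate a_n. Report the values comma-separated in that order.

1, 0, 0, 0, 0, 0, 0

[q^1] μ(1)=1 ⇒ 1
d|30:{30,15,10,6,5,3,2,1}  Σμ=(-1)+1+1+1+(-1)+(-1)+(-1)+1=0
d|31:{1,31}  Σμ=1+(-1)=0
n=32: 1·32 2·16 4·8 8·4 16·2 32·1  μ→[1+(-1)+0+0+0+0]=0
[q^33] μ(1)=1,μ(3)=-1,μ(11)=-1,μ(33)=1 ⇒ 0
n=34: 34·1 17·2 2·17 1·34  μ→[1+(-1)+(-1)+1]=0
d|35:{35,7,5,1}  Σμ=1+(-1)+(-1)+1=0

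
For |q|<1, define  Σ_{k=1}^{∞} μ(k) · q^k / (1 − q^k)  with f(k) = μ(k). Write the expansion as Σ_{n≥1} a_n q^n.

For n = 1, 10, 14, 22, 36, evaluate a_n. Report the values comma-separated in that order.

1, 0, 0, 0, 0

[q^1] μ(1)=1 ⇒ 1
q^10  k|10↦μ(k): 1:1 2:-1 5:-1 10:1  a_10=0
d|14:{1,2,7,14}  Σμ=1+(-1)+(-1)+1=0
[q^22] μ(22)=1,μ(11)=-1,μ(2)=-1,μ(1)=1 ⇒ 0
d|36:{36,18,12,9,6,4,3,2,1}  Σμ=0+0+0+0+1+0+(-1)+(-1)+1=0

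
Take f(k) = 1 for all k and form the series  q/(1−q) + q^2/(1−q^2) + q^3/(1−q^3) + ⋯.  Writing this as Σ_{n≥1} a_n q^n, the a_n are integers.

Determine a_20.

q^20  k|20↦f(k): 1:1 2:1 4:1 5:1 10:1 20:1  a_20=6

a_20 = 6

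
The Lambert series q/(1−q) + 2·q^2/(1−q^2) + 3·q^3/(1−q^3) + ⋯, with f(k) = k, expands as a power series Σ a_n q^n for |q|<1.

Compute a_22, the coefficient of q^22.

d|22:{1,2,11,22}  Σf=1+2+11+22=36

a_22 = 36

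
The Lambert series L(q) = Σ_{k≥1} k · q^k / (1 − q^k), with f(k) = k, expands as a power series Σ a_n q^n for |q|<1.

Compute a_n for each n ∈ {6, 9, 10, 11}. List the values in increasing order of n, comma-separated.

12, 13, 18, 12

d|6:{6,3,2,1}  Σf=6+3+2+1=12
d|9:{1,3,9}  Σf=1+3+9=13
d|10:{10,5,2,1}  Σf=10+5+2+1=18
d|11:{1,11}  Σf=1+11=12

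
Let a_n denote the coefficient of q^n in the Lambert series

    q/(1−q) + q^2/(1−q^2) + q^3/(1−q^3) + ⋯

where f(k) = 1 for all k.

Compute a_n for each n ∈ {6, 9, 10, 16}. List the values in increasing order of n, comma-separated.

q^6  k|6↦f(k): 6:1 3:1 2:1 1:1  a_6=4
[q^9] f(9)=1,f(3)=1,f(1)=1 ⇒ 3
q^10  k|10↦f(k): 10:1 5:1 2:1 1:1  a_10=4
[q^16] f(16)=1,f(8)=1,f(4)=1,f(2)=1,f(1)=1 ⇒ 5

4, 3, 4, 5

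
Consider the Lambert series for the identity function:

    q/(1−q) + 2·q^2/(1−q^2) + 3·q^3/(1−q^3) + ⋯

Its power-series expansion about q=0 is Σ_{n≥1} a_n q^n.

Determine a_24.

a_24 = 60

d|24:{24,12,8,6,4,3,2,1}  Σf=24+12+8+6+4+3+2+1=60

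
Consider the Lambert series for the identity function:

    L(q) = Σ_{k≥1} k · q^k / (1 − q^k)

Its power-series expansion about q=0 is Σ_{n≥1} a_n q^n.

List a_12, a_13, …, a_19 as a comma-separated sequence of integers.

28, 14, 24, 24, 31, 18, 39, 20

d|12:{12,6,4,3,2,1}  Σf=12+6+4+3+2+1=28
d|13:{13,1}  Σf=13+1=14
[q^14] f(14)=14,f(7)=7,f(2)=2,f(1)=1 ⇒ 24
[q^15] f(15)=15,f(5)=5,f(3)=3,f(1)=1 ⇒ 24
[q^16] f(1)=1,f(2)=2,f(4)=4,f(8)=8,f(16)=16 ⇒ 31
[q^17] f(17)=17,f(1)=1 ⇒ 18
n=18: 1·18 2·9 3·6 6·3 9·2 18·1  f→[1+2+3+6+9+18]=39
d|19:{1,19}  Σf=1+19=20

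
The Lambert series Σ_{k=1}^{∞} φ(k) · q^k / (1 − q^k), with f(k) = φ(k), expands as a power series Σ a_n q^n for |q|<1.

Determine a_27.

q^27  k|27↦φ(k): 1:1 3:2 9:6 27:18  a_27=27

a_27 = 27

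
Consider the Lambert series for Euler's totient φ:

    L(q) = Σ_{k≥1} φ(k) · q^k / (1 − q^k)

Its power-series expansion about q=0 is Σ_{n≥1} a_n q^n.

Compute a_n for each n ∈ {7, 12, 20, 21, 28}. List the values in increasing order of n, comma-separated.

d|7:{7,1}  Σφ=6+1=7
q^12  k|12↦φ(k): 12:4 6:2 4:2 3:2 2:1 1:1  a_12=12
d|20:{20,10,5,4,2,1}  Σφ=8+4+4+2+1+1=20
[q^21] φ(1)=1,φ(3)=2,φ(7)=6,φ(21)=12 ⇒ 21
q^28  k|28↦φ(k): 1:1 2:1 4:2 7:6 14:6 28:12  a_28=28

7, 12, 20, 21, 28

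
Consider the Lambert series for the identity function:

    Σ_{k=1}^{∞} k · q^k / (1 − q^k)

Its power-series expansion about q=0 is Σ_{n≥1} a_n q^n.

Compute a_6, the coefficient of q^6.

a_6 = 12

q^6  k|6↦f(k): 1:1 2:2 3:3 6:6  a_6=12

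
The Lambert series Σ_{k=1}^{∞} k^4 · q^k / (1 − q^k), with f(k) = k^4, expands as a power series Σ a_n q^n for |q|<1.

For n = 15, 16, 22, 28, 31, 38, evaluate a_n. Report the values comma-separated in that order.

n=15: 1·15 3·5 5·3 15·1  f→[1+81+625+50625]=51332
[q^16] f(1)=1,f(2)=16,f(4)=256,f(8)=4096,f(16)=65536 ⇒ 69905
q^22  k|22↦f(k): 1:1 2:16 11:14641 22:234256  a_22=248914
d|28:{1,2,4,7,14,28}  Σf=1+16+256+2401+38416+614656=655746
n=31: 1·31 31·1  f→[1+923521]=923522
d|38:{1,2,19,38}  Σf=1+16+130321+2085136=2215474

51332, 69905, 248914, 655746, 923522, 2215474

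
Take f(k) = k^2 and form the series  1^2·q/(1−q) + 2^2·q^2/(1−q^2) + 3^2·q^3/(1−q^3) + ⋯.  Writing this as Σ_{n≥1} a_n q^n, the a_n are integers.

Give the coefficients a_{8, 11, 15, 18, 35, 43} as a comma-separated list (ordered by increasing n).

85, 122, 260, 455, 1300, 1850

q^8  k|8↦f(k): 1:1 2:4 4:16 8:64  a_8=85
n=11: 11·1 1·11  f→[121+1]=122
d|15:{1,3,5,15}  Σf=1+9+25+225=260
d|18:{18,9,6,3,2,1}  Σf=324+81+36+9+4+1=455
d|35:{1,5,7,35}  Σf=1+25+49+1225=1300
q^43  k|43↦f(k): 43:1849 1:1  a_43=1850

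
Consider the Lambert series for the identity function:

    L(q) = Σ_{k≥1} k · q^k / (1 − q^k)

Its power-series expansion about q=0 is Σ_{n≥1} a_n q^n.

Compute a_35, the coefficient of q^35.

d|35:{35,7,5,1}  Σf=35+7+5+1=48

a_35 = 48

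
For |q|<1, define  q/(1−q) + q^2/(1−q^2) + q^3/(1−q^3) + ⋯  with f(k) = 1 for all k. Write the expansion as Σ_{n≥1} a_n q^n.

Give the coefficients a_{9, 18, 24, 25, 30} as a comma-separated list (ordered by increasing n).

3, 6, 8, 3, 8

[q^9] f(1)=1,f(3)=1,f(9)=1 ⇒ 3
d|18:{1,2,3,6,9,18}  Σf=1+1+1+1+1+1=6
n=24: 24·1 12·2 8·3 6·4 4·6 3·8 2·12 1·24  f→[1+1+1+1+1+1+1+1]=8
[q^25] f(1)=1,f(5)=1,f(25)=1 ⇒ 3
d|30:{30,15,10,6,5,3,2,1}  Σf=1+1+1+1+1+1+1+1=8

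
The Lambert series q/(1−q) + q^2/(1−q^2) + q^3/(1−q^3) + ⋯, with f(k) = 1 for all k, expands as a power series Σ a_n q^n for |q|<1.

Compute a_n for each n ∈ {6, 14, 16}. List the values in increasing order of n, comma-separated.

4, 4, 5

q^6  k|6↦f(k): 6:1 3:1 2:1 1:1  a_6=4
n=14: 14·1 7·2 2·7 1·14  f→[1+1+1+1]=4
q^16  k|16↦f(k): 16:1 8:1 4:1 2:1 1:1  a_16=5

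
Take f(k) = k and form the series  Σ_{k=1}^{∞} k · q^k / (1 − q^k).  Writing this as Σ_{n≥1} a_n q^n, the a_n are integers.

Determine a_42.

d|42:{1,2,3,6,7,14,21,42}  Σf=1+2+3+6+7+14+21+42=96

a_42 = 96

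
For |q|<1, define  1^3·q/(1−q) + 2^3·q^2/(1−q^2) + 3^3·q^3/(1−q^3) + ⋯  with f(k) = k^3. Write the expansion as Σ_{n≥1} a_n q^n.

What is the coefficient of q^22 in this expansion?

a_22 = 11988

[q^22] f(22)=10648,f(11)=1331,f(2)=8,f(1)=1 ⇒ 11988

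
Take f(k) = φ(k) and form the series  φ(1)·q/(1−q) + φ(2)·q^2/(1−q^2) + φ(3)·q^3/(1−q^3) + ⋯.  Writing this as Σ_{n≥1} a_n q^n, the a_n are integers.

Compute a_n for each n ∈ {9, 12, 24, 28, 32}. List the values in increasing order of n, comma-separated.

q^9  k|9↦φ(k): 1:1 3:2 9:6  a_9=9
d|12:{12,6,4,3,2,1}  Σφ=4+2+2+2+1+1=12
q^24  k|24↦φ(k): 1:1 2:1 3:2 4:2 6:2 8:4 12:4 24:8  a_24=24
[q^28] φ(28)=12,φ(14)=6,φ(7)=6,φ(4)=2,φ(2)=1,φ(1)=1 ⇒ 28
[q^32] φ(32)=16,φ(16)=8,φ(8)=4,φ(4)=2,φ(2)=1,φ(1)=1 ⇒ 32

9, 12, 24, 28, 32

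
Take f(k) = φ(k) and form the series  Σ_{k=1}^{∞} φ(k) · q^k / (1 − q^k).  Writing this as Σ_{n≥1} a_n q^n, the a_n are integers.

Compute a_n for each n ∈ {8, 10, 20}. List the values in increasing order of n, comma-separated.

q^8  k|8↦φ(k): 1:1 2:1 4:2 8:4  a_8=8
q^10  k|10↦φ(k): 10:4 5:4 2:1 1:1  a_10=10
q^20  k|20↦φ(k): 20:8 10:4 5:4 4:2 2:1 1:1  a_20=20

8, 10, 20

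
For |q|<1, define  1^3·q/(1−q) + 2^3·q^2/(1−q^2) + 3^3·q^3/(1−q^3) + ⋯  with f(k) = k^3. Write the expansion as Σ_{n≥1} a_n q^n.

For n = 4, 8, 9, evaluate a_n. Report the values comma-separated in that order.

d|4:{4,2,1}  Σf=64+8+1=73
q^8  k|8↦f(k): 1:1 2:8 4:64 8:512  a_8=585
q^9  k|9↦f(k): 9:729 3:27 1:1  a_9=757

73, 585, 757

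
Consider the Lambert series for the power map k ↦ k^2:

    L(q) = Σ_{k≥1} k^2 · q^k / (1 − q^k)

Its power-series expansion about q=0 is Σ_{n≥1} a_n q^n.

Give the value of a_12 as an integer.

q^12  k|12↦f(k): 12:144 6:36 4:16 3:9 2:4 1:1  a_12=210

a_12 = 210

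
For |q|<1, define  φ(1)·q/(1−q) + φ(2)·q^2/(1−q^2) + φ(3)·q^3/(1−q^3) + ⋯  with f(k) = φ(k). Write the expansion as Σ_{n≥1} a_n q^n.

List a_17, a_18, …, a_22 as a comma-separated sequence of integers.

d|17:{1,17}  Σφ=1+16=17
d|18:{18,9,6,3,2,1}  Σφ=6+6+2+2+1+1=18
q^19  k|19↦φ(k): 1:1 19:18  a_19=19
[q^20] φ(20)=8,φ(10)=4,φ(5)=4,φ(4)=2,φ(2)=1,φ(1)=1 ⇒ 20
d|21:{1,3,7,21}  Σφ=1+2+6+12=21
[q^22] φ(1)=1,φ(2)=1,φ(11)=10,φ(22)=10 ⇒ 22

17, 18, 19, 20, 21, 22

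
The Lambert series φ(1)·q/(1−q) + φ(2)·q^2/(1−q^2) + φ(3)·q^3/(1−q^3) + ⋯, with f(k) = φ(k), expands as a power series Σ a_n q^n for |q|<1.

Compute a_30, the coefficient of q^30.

d|30:{30,15,10,6,5,3,2,1}  Σφ=8+8+4+2+4+2+1+1=30

a_30 = 30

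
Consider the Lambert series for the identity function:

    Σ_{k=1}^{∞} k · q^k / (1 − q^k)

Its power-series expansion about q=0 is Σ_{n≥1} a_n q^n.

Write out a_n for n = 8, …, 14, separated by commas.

n=8: 1·8 2·4 4·2 8·1  f→[1+2+4+8]=15
d|9:{9,3,1}  Σf=9+3+1=13
q^10  k|10↦f(k): 10:10 5:5 2:2 1:1  a_10=18
q^11  k|11↦f(k): 1:1 11:11  a_11=12
q^12  k|12↦f(k): 12:12 6:6 4:4 3:3 2:2 1:1  a_12=28
[q^13] f(13)=13,f(1)=1 ⇒ 14
n=14: 1·14 2·7 7·2 14·1  f→[1+2+7+14]=24

15, 13, 18, 12, 28, 14, 24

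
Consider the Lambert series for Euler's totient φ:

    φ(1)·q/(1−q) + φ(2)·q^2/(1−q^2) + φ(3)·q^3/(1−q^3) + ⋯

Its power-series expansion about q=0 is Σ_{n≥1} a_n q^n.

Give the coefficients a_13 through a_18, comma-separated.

d|13:{1,13}  Σφ=1+12=13
q^14  k|14↦φ(k): 14:6 7:6 2:1 1:1  a_14=14
d|15:{15,5,3,1}  Σφ=8+4+2+1=15
[q^16] φ(16)=8,φ(8)=4,φ(4)=2,φ(2)=1,φ(1)=1 ⇒ 16
n=17: 1·17 17·1  φ→[1+16]=17
n=18: 1·18 2·9 3·6 6·3 9·2 18·1  φ→[1+1+2+2+6+6]=18

13, 14, 15, 16, 17, 18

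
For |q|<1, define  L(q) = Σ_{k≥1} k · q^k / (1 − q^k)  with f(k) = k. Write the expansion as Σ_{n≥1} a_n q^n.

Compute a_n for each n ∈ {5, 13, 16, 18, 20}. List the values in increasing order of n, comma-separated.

q^5  k|5↦f(k): 1:1 5:5  a_5=6
d|13:{1,13}  Σf=1+13=14
n=16: 16·1 8·2 4·4 2·8 1·16  f→[16+8+4+2+1]=31
q^18  k|18↦f(k): 18:18 9:9 6:6 3:3 2:2 1:1  a_18=39
d|20:{1,2,4,5,10,20}  Σf=1+2+4+5+10+20=42

6, 14, 31, 39, 42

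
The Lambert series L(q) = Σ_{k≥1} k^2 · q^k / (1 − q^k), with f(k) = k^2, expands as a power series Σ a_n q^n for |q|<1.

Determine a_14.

a_14 = 250

d|14:{1,2,7,14}  Σf=1+4+49+196=250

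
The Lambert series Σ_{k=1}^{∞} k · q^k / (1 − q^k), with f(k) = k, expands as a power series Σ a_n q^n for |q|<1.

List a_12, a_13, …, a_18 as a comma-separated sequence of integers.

d|12:{12,6,4,3,2,1}  Σf=12+6+4+3+2+1=28
[q^13] f(1)=1,f(13)=13 ⇒ 14
n=14: 1·14 2·7 7·2 14·1  f→[1+2+7+14]=24
n=15: 15·1 5·3 3·5 1·15  f→[15+5+3+1]=24
q^16  k|16↦f(k): 1:1 2:2 4:4 8:8 16:16  a_16=31
n=17: 1·17 17·1  f→[1+17]=18
[q^18] f(18)=18,f(9)=9,f(6)=6,f(3)=3,f(2)=2,f(1)=1 ⇒ 39

28, 14, 24, 24, 31, 18, 39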